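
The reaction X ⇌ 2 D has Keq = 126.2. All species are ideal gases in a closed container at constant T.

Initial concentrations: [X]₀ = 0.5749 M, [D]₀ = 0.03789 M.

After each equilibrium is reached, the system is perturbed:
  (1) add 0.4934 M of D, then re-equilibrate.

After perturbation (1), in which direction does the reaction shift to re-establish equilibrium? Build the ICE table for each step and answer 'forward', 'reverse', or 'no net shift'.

Direction: reverse

Q₀ = 0.002497 vs Keq = 126.2 ⇒ Q<K, forward
Step 1:
                    X           D
  I            0.5749     0.03789
  C           -0.5641       1.128
  E           0.01078       1.166
  solve Keq expr → x = 0.5641; check Q = 126.2
Then add 0.4934 M of D.
Step 2:
                    X           D
  I           0.01078        1.66
  C            0.0105      -0.021
  E           0.02127       1.639
  solve Keq expr → x = -0.0105; check Q = 126.2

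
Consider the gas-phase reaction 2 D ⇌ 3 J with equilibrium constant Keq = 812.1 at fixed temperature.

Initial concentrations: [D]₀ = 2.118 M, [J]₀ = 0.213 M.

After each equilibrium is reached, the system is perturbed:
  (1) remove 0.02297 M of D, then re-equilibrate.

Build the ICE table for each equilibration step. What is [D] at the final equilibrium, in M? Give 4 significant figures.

[D]_eq = 0.189 M

Q₀ = 0.002154 vs Keq = 812.1 ⇒ Q<K, forward
Step 1:
                  D         J
  I           2.118     0.213
  C          -1.926     2.889
  E          0.1918     3.102
  solve Keq expr → x = 0.9631; check Q = 812.1
Then remove 0.02297 M of D.
Step 2:
                  D         J
  I          0.1688     3.102
  C         0.02017  -0.03026
  E           0.189     3.072
  solve Keq expr → x = -0.01009; check Q = 812.1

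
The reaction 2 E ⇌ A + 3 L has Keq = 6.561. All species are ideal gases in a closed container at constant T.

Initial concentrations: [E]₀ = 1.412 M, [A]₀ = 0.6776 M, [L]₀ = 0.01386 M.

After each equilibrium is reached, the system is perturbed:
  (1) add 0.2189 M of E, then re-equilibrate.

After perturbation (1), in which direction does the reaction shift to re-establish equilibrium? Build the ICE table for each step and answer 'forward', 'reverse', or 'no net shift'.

Q₀ = 9.0489e-07 vs Keq = 6.561 ⇒ Q<K, forward
Step 1:
                    E           A           L
  init          1.412      0.6776     0.01386
  Δ           -0.8326      0.4163       1.249
  eq           0.5794       1.094       1.263
  solve Keq expr → x = 0.4163; check Q = 6.561
Then add 0.2189 M of E.
Step 2:
                    E           A           L
  init         0.7983       1.094       1.263
  Δ          -0.09875     0.04937      0.1481
  eq           0.6996       1.143       1.411
  solve Keq expr → x = 0.04937; check Q = 6.561

Direction: forward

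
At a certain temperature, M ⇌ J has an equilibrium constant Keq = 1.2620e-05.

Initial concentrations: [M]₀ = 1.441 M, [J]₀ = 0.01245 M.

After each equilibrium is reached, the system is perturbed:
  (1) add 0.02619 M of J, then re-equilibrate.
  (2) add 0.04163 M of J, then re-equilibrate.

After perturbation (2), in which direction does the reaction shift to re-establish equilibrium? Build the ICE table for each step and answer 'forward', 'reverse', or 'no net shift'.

Q₀ = 0.00864 vs Keq = 1.2620e-05 ⇒ Q>K, reverse
Step 1:
                  M         J
  Initial     1.441   0.01245
  Change    0.01243  -0.01243
  Equil       1.453 1.8342e-05
  solve Keq expr → x = -0.01243; check Q = 1.2620e-05
Then add 0.02619 M of J.
Step 2:
                  M         J
  Initial     1.453   0.02621
  Change    0.02619  -0.02619
  Equil        1.48 1.8673e-05
  solve Keq expr → x = -0.02619; check Q = 1.2620e-05
Then add 0.04163 M of J.
Step 3:
                  M         J
  Initial      1.48   0.04165
  Change    0.04163  -0.04163
  Equil       1.521 1.9198e-05
  solve Keq expr → x = -0.04163; check Q = 1.2620e-05

Direction: reverse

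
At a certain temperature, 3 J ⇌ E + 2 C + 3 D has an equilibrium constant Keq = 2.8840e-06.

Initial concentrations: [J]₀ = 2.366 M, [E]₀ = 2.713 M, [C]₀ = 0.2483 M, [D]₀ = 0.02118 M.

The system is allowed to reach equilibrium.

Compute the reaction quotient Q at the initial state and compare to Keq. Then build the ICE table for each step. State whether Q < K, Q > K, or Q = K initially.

Q₀ = 1.1999e-07 vs Keq = 2.8840e-06 ⇒ Q<K, forward
Step 1:
                    J           E           C           D
  Initial       2.366       2.713      0.2483     0.02118
  Change     -0.03541      0.0118     0.02361     0.03541
  Equil         2.331       2.725      0.2719     0.05659
  solve Keq expr → x = 0.0118; check Q = 2.8840e-06

Q₀ = 1.1999e-07; Q < K (proceeds forward)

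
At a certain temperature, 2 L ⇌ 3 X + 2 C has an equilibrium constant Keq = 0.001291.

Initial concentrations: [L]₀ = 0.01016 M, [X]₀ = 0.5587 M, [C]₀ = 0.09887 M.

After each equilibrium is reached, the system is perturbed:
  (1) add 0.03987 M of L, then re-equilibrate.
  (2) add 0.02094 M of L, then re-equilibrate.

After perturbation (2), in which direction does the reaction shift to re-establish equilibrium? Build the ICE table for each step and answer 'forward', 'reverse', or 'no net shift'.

Q₀ = 16.51 vs Keq = 0.001291 ⇒ Q>K, reverse
Step 1:
                   L          X          C
  Initial    0.01016     0.5587    0.09887
  Change     0.08651    -0.1298   -0.08651
  Equil      0.09667     0.4289    0.01236
  solve Keq expr → x = -0.04325; check Q = 0.001291
Then add 0.03987 M of L.
Step 2:
                   L          X          C
  Initial     0.1365     0.4289    0.01236
  Change   -0.004197   0.006295   0.004197
  Equil       0.1323     0.4352    0.01656
  solve Keq expr → x = 0.002098; check Q = 0.001291
Then add 0.02094 M of L.
Step 3:
                   L          X          C
  Initial     0.1533     0.4352    0.01656
  Change   -0.002144   0.003216   0.002144
  Equil       0.1511     0.4385     0.0187
  solve Keq expr → x = 0.001072; check Q = 0.001291

Direction: forward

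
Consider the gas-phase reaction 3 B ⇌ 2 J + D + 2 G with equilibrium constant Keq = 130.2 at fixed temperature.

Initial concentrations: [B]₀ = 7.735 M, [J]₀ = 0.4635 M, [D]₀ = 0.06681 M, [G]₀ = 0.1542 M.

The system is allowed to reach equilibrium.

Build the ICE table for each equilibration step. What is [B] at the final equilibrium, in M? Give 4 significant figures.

[B]_eq = 1.753 M

Q₀ = 7.3744e-07 vs Keq = 130.2 ⇒ Q<K, forward
Step 1:
                  B         J         D         G
  I           7.735    0.4635   0.06681    0.1542
  C          -5.982     3.988     1.994     3.988
  E           1.753     4.452     2.061     4.142
  solve Keq expr → x = 1.994; check Q = 130.2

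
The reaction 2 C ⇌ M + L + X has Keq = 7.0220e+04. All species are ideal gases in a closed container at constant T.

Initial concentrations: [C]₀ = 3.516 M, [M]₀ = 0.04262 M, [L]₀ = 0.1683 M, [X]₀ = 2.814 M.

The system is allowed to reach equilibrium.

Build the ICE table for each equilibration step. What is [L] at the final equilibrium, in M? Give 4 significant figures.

[L]_eq = 1.919 M

Q₀ = 0.001633 vs Keq = 7.0220e+04 ⇒ Q<K, forward
Step 1:
                   C          M          L          X
  init         3.516    0.04262     0.1683      2.814
  Δ           -3.501      1.751      1.751      1.751
  eq         0.01496      1.793      1.919      4.565
  solve Keq expr → x = 1.751; check Q = 7.0220e+04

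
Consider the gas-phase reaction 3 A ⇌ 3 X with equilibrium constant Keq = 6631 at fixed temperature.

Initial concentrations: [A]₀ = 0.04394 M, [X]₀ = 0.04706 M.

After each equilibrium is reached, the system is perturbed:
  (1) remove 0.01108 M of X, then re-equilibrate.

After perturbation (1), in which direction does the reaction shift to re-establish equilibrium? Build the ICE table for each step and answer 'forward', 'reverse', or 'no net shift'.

Direction: forward

Q₀ = 1.229 vs Keq = 6631 ⇒ Q<K, forward
Step 1:
                    A           X
  I           0.04394     0.04706
  C          -0.03934     0.03934
  E          0.004599      0.0864
  solve Keq expr → x = 0.01311; check Q = 6631
Then remove 0.01108 M of X.
Step 2:
                    A           X
  I          0.004599     0.07532
  C       -5.5996e-04  5.5996e-04
  E          0.004039     0.07588
  solve Keq expr → x = 1.8665e-04; check Q = 6631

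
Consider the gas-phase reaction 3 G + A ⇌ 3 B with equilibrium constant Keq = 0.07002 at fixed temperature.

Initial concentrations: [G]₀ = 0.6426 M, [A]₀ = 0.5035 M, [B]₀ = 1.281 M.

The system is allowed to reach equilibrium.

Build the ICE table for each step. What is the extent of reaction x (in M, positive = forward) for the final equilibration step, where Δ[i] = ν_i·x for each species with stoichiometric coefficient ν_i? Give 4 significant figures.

x = -0.252 M

Q₀ = 15.73 vs Keq = 0.07002 ⇒ Q>K, reverse
Step 1:
                    G           A           B
  init         0.6426      0.5035       1.281
  Δ             0.756       0.252      -0.756
  eq            1.399      0.7555       0.525
  solve Keq expr → x = -0.252; check Q = 0.07002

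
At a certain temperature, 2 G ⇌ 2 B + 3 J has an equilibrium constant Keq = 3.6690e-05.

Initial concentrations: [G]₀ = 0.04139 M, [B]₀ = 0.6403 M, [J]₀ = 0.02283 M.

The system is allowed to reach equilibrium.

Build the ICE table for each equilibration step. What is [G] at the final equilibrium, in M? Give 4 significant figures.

[G]_eq = 0.05239 M

Q₀ = 0.002848 vs Keq = 3.6690e-05 ⇒ Q>K, reverse
Step 1:
                    G           B           J
  Initial     0.04139      0.6403     0.02283
  Change        0.011      -0.011    -0.01649
  Equil       0.05239      0.6293    0.006335
  solve Keq expr → x = -0.005498; check Q = 3.6690e-05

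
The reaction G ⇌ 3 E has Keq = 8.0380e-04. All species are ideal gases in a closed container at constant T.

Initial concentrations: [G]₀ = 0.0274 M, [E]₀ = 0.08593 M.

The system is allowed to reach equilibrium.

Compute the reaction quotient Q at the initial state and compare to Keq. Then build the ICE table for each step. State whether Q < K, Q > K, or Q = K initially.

Q₀ = 0.02316; Q > K (proceeds reverse)

Q₀ = 0.02316 vs Keq = 8.0380e-04 ⇒ Q>K, reverse
Step 1:
                   G          E
  Initial     0.0274    0.08593
  Change     0.01762   -0.05285
  Equil      0.04502    0.03308
  solve Keq expr → x = -0.01762; check Q = 8.0380e-04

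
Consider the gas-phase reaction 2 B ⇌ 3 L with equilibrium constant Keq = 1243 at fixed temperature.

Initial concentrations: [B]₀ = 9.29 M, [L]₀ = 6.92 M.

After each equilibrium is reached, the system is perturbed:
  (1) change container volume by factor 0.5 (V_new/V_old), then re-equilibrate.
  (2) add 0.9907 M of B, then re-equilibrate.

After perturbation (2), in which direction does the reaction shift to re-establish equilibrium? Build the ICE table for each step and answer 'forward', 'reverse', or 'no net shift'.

Direction: forward

Q₀ = 3.84 vs Keq = 1243 ⇒ Q<K, forward
Step 1:
                  B         L
  init         9.29      6.92
  Δ           -7.18     10.77
  eq           2.11     17.69
  solve Keq expr → x = 3.59; check Q = 1243
Then change container volume by factor 0.5 (V_new/V_old).
Step 2:
                  B         L
  init        4.221     35.38
  Δ           1.272    -1.908
  eq          5.493     33.47
  solve Keq expr → x = -0.636; check Q = 1243
Then add 0.9907 M of B.
Step 3:
                  B         L
  init        6.483     33.47
  Δ          -0.722     1.083
  eq          5.761     34.55
  solve Keq expr → x = 0.361; check Q = 1243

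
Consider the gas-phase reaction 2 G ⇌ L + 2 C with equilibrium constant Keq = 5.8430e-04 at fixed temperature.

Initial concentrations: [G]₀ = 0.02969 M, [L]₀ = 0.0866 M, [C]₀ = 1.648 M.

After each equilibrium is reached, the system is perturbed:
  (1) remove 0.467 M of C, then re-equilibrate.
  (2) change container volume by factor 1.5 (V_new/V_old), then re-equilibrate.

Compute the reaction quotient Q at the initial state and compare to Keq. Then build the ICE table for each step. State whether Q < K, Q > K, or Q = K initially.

Q₀ = 266.8; Q > K (proceeds reverse)

Q₀ = 266.8 vs Keq = 5.8430e-04 ⇒ Q>K, reverse
Step 1:
                    G           L           C
  Initial     0.02969      0.0866       1.648
  Change       0.1732    -0.08659     -0.1732
  Equil        0.2029  1.1056e-05       1.475
  solve Keq expr → x = -0.08659; check Q = 5.8430e-04
Then remove 0.467 M of C.
Step 2:
                    G           L           C
  Initial      0.2029  1.1056e-05       1.008
  Change  -2.5225e-05  1.2613e-05  2.5225e-05
  Equil        0.2028  2.3668e-05       1.008
  solve Keq expr → x = 1.2613e-05; check Q = 5.8430e-04
Then change container volume by factor 1.5 (V_new/V_old).
Step 3:
                    G           L           C
  Initial      0.1352  1.5779e-05      0.6719
  Change  -1.5766e-05  7.8828e-06  1.5766e-05
  Equil        0.1352  2.3662e-05      0.6719
  solve Keq expr → x = 7.8828e-06; check Q = 5.8430e-04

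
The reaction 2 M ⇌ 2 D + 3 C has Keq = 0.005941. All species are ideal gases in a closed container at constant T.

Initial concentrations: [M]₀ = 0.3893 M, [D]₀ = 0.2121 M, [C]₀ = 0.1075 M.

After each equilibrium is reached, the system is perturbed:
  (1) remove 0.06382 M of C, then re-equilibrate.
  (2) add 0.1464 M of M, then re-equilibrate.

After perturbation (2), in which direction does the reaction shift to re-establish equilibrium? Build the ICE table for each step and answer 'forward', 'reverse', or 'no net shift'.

Q₀ = 3.6876e-04 vs Keq = 0.005941 ⇒ Q<K, forward
Step 1:
                   M          D          C
  I           0.3893     0.2121     0.1075
  C         -0.06339    0.06339    0.09509
  E           0.3259     0.2755     0.2026
  solve Keq expr → x = 0.0317; check Q = 0.005941
Then remove 0.06382 M of C.
Step 2:
                   M          D          C
  I           0.3259     0.2755     0.1388
  C         -0.02718    0.02718    0.04077
  E           0.2987     0.3027     0.1795
  solve Keq expr → x = 0.01359; check Q = 0.005941
Then add 0.1464 M of M.
Step 3:
                   M          D          C
  I           0.4451     0.3027     0.1795
  C         -0.02356    0.02356    0.03534
  E           0.4216     0.3262     0.2149
  solve Keq expr → x = 0.01178; check Q = 0.005941

Direction: forward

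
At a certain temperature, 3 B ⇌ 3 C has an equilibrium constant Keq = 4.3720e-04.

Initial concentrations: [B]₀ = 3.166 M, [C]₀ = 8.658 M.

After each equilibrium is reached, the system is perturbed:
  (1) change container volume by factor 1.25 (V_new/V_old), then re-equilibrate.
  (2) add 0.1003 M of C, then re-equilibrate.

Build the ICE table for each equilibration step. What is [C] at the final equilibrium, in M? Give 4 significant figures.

[C]_eq = 0.6744 M

Q₀ = 20.45 vs Keq = 4.3720e-04 ⇒ Q>K, reverse
Step 1:
                    B           C
  I             3.166       8.658
  C             7.824      -7.824
  E             10.99      0.8341
  solve Keq expr → x = -2.608; check Q = 4.3720e-04
Then change container volume by factor 1.25 (V_new/V_old).
Step 2:
                    B           C
  I             8.792      0.6673
  C                 0           0
  E             8.792      0.6673
  solve Keq expr → x = 0; check Q = 4.3720e-04
Then add 0.1003 M of C.
Step 3:
                    B           C
  I             8.792      0.7676
  C           0.09322    -0.09322
  E             8.885      0.6744
  solve Keq expr → x = -0.03107; check Q = 4.3720e-04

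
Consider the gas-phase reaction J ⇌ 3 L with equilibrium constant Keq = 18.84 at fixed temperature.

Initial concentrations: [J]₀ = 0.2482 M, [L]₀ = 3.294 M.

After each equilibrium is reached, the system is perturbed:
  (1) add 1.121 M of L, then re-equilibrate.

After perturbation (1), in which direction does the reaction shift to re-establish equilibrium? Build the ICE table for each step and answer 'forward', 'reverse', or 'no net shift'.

Direction: reverse

Q₀ = 144 vs Keq = 18.84 ⇒ Q>K, reverse
Step 1:
                   J          L
  Initial     0.2482      3.294
  Change      0.3505     -1.051
  Equil       0.5987      2.243
  solve Keq expr → x = -0.3505; check Q = 18.84
Then add 1.121 M of L.
Step 2:
                   J          L
  Initial     0.5987      3.364
  Change      0.2737    -0.8211
  Equil       0.8724      2.542
  solve Keq expr → x = -0.2737; check Q = 18.84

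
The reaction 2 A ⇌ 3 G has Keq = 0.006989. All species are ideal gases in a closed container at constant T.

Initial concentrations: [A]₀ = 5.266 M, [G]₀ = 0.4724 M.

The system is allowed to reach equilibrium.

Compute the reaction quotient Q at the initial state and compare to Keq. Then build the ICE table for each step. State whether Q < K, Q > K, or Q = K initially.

Q₀ = 0.003802; Q < K (proceeds forward)

Q₀ = 0.003802 vs Keq = 0.006989 ⇒ Q<K, forward
Step 1:
                    A           G
  init          5.266      0.4724
  Δ          -0.06756      0.1013
  eq            5.198      0.5737
  solve Keq expr → x = 0.03378; check Q = 0.006989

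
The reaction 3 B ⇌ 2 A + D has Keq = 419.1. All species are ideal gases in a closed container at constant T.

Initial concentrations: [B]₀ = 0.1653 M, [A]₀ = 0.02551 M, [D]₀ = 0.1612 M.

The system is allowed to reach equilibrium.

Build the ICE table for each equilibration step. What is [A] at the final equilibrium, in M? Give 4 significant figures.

Q₀ = 0.02323 vs Keq = 419.1 ⇒ Q<K, forward
Step 1:
                  B         A         D
  init       0.1653   0.02551    0.1612
  Δ         -0.1457   0.09713   0.04857
  eq         0.0196    0.1226    0.2098
  solve Keq expr → x = 0.04857; check Q = 419.1

[A]_eq = 0.1226 M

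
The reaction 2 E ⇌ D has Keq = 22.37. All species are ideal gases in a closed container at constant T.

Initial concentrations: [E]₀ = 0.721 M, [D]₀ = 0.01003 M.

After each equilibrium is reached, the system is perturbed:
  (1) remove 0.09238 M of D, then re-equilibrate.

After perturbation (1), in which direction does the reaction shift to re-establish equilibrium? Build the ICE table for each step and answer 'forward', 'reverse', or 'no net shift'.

Q₀ = 0.01929 vs Keq = 22.37 ⇒ Q<K, forward
Step 1:
                    E           D
  Initial       0.721     0.01003
  Change       -0.603      0.3015
  Equil         0.118      0.3115
  solve Keq expr → x = 0.3015; check Q = 22.37
Then remove 0.09238 M of D.
Step 2:
                    E           D
  Initial       0.118      0.2191
  Change     -0.01712    0.008559
  Equil        0.1009      0.2277
  solve Keq expr → x = 0.008559; check Q = 22.37

Direction: forward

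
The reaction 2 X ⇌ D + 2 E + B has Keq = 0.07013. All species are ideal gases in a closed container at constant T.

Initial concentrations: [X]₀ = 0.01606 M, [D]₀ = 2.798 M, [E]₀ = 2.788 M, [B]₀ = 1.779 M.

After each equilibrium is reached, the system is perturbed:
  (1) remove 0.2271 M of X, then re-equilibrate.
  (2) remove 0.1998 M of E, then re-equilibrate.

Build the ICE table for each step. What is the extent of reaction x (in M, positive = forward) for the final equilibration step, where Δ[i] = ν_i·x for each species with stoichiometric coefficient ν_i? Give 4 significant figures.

Q₀ = 1.5001e+05 vs Keq = 0.07013 ⇒ Q>K, reverse
Step 1:
                   X          D          E          B
  I          0.01606      2.798      2.788      1.779
  C            2.227     -1.113     -2.227     -1.113
  E            2.243      1.685      0.561     0.6655
  solve Keq expr → x = -1.113; check Q = 0.07013
Then remove 0.2271 M of X.
Step 2:
                   X          D          E          B
  I            2.016      1.685      0.561     0.6655
  C          0.03724   -0.01862   -0.03724   -0.01862
  E            2.053      1.666     0.5238     0.6469
  solve Keq expr → x = -0.01862; check Q = 0.07013
Then remove 0.1998 M of E.
Step 3:
                   X          D          E          B
  I            2.053      1.666      0.324     0.6469
  C          -0.1333    0.06665     0.1333    0.06665
  E             1.92      1.733     0.4573     0.7135
  solve Keq expr → x = 0.06665; check Q = 0.07013

x = 0.06665 M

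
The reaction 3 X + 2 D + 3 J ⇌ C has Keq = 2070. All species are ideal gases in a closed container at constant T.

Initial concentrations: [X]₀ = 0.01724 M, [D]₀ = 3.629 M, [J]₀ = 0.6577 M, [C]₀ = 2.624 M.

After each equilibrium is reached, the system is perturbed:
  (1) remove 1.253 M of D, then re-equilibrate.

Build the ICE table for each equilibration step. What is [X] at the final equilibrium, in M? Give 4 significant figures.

Q₀ = 1.3668e+05 vs Keq = 2070 ⇒ Q>K, reverse
Step 1:
                   X          D          J          C
  init       0.01724      3.629     0.6577      2.624
  Δ          0.04727    0.03151    0.04727   -0.01576
  eq         0.06451      3.661      0.705      2.608
  solve Keq expr → x = -0.01576; check Q = 2070
Then remove 1.253 M of D.
Step 2:
                   X          D          J          C
  init       0.06451      2.408      0.705      2.608
  Δ          0.01829    0.01219    0.01829  -0.006096
  eq         0.08279       2.42     0.7233      2.602
  solve Keq expr → x = -0.006096; check Q = 2070

[X]_eq = 0.08279 M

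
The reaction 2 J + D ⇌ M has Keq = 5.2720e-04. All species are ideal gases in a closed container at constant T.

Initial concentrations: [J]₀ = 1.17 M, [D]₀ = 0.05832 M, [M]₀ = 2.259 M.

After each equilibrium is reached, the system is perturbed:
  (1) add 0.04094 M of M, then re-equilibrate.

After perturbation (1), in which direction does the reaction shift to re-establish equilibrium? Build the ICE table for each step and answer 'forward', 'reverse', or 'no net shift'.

Q₀ = 28.3 vs Keq = 5.2720e-04 ⇒ Q>K, reverse
Step 1:
                   J          D          M
  I             1.17    0.05832      2.259
  C            4.442      2.221     -2.221
  E            5.612      2.279    0.03785
  solve Keq expr → x = -2.221; check Q = 5.2720e-04
Then add 0.04094 M of M.
Step 2:
                   J          D          M
  I            5.612      2.279    0.07879
  C          0.07841    0.03921   -0.03921
  E            5.691      2.319    0.03959
  solve Keq expr → x = -0.03921; check Q = 5.2720e-04

Direction: reverse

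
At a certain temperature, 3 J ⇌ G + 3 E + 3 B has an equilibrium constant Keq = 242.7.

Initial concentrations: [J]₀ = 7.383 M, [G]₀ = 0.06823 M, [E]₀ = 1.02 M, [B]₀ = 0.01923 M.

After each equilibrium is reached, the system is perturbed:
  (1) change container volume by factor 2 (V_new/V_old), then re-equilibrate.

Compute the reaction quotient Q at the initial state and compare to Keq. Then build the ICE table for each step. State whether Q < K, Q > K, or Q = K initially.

Q₀ = 1.2794e-09; Q < K (proceeds forward)

Q₀ = 1.2794e-09 vs Keq = 242.7 ⇒ Q<K, forward
Step 1:
                  J         G         E         B
  init        7.383   0.06823      1.02   0.01923
  Δ          -3.918     1.306     3.918     3.918
  eq          3.465     1.374     4.938     3.937
  solve Keq expr → x = 1.306; check Q = 242.7
Then change container volume by factor 2 (V_new/V_old).
Step 2:
                  J         G         E         B
  init        1.733    0.6871     2.469     1.969
  Δ         -0.5594    0.1865    0.5594    0.5594
  eq          1.173    0.8736     3.028     2.528
  solve Keq expr → x = 0.1865; check Q = 242.7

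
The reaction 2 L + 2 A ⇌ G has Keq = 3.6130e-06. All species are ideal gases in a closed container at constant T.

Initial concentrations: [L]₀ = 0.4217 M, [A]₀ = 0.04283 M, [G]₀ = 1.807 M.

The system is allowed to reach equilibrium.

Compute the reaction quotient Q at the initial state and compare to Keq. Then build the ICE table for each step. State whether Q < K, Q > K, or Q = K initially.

Q₀ = 5539 vs Keq = 3.6130e-06 ⇒ Q>K, reverse
Step 1:
                   L          A          G
  init        0.4217    0.04283      1.807
  Δ            3.612      3.612     -1.806
  eq           4.034      3.655 7.8560e-04
  solve Keq expr → x = -1.806; check Q = 3.6130e-06

Q₀ = 5539; Q > K (proceeds reverse)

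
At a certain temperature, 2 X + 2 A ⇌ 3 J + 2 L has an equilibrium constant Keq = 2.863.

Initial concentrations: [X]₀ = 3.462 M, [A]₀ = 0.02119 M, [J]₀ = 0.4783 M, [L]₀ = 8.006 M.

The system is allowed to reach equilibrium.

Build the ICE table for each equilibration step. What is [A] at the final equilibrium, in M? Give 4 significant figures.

[A]_eq = 0.1683 M

Q₀ = 1303 vs Keq = 2.863 ⇒ Q>K, reverse
Step 1:
                   X          A          J          L
  I            3.462    0.02119     0.4783      8.006
  C           0.1471     0.1471    -0.2207    -0.1471
  E            3.609     0.1683     0.2576      7.859
  solve Keq expr → x = -0.07355; check Q = 2.863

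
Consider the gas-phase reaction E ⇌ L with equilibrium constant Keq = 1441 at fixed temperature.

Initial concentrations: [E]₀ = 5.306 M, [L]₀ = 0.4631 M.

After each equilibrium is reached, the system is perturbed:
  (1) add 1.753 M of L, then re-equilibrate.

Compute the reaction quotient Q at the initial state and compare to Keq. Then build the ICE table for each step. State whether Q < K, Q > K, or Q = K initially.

Q₀ = 0.08728 vs Keq = 1441 ⇒ Q<K, forward
Step 1:
                    E           L
  init          5.306      0.4631
  Δ            -5.302       5.302
  eq         0.004001       5.765
  solve Keq expr → x = 5.302; check Q = 1441
Then add 1.753 M of L.
Step 2:
                    E           L
  init       0.004001       7.518
  Δ          0.001216   -0.001216
  eq         0.005216       7.517
  solve Keq expr → x = -0.001216; check Q = 1441

Q₀ = 0.08728; Q < K (proceeds forward)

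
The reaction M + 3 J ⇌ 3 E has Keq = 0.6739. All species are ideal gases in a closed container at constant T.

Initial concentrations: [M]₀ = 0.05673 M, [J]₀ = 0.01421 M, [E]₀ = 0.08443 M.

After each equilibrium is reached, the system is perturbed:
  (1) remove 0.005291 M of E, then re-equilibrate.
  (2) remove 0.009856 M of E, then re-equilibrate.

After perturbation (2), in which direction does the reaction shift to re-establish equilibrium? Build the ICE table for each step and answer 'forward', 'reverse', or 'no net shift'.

Q₀ = 3697 vs Keq = 0.6739 ⇒ Q>K, reverse
Step 1:
                    M           J           E
  I           0.05673     0.01421     0.08443
  C           0.01924     0.05772    -0.05772
  E           0.07597     0.07193     0.02671
  solve Keq expr → x = -0.01924; check Q = 0.6739
Then remove 0.005291 M of E.
Step 2:
                    M           J           E
  I           0.07597     0.07193     0.02142
  C         -0.001252   -0.003756    0.003756
  E           0.07472     0.06817     0.02517
  solve Keq expr → x = 0.001252; check Q = 0.6739
Then remove 0.009856 M of E.
Step 3:
                    M           J           E
  I           0.07472     0.06817     0.01532
  C         -0.002341   -0.007024    0.007024
  E           0.07238     0.06115     0.02234
  solve Keq expr → x = 0.002341; check Q = 0.6739

Direction: forward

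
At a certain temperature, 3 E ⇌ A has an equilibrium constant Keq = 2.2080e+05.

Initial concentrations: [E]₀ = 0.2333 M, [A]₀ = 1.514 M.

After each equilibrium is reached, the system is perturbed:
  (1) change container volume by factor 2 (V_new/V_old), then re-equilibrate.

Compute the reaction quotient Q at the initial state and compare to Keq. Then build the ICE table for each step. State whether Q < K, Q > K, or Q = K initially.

Q₀ = 119.2; Q < K (proceeds forward)

Q₀ = 119.2 vs Keq = 2.2080e+05 ⇒ Q<K, forward
Step 1:
                   E          A
  I           0.2333      1.514
  C           -0.214    0.07134
  E          0.01929      1.585
  solve Keq expr → x = 0.07134; check Q = 2.2080e+05
Then change container volume by factor 2 (V_new/V_old).
Step 2:
                   E          A
  I         0.009646     0.7927
  C         0.005654  -0.001885
  E           0.0153     0.7908
  solve Keq expr → x = -0.001885; check Q = 2.2080e+05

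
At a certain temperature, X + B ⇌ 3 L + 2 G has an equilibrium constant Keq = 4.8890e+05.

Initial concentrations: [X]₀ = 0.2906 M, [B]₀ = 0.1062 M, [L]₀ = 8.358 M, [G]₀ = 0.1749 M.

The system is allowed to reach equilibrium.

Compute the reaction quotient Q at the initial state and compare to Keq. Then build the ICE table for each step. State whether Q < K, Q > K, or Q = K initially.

Q₀ = 578.7 vs Keq = 4.8890e+05 ⇒ Q<K, forward
Step 1:
                  X         B         L         G
  Initial    0.2906    0.1062     8.358    0.1749
  Change    -0.1051   -0.1051    0.3154    0.2103
  Equil      0.1855  0.001068     8.673    0.3852
  solve Keq expr → x = 0.1051; check Q = 4.8890e+05

Q₀ = 578.7; Q < K (proceeds forward)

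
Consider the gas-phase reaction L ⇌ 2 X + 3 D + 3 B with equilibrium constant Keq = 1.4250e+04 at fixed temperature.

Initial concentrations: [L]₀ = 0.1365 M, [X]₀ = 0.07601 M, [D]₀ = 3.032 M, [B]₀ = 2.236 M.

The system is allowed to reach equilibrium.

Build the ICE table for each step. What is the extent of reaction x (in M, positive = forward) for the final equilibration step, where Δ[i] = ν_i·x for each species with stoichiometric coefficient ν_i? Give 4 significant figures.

Q₀ = 13.19 vs Keq = 1.4250e+04 ⇒ Q<K, forward
Step 1:
                  L         X         D         B
  init       0.1365   0.07601     3.032     2.236
  Δ         -0.1307    0.2614     0.392     0.392
  eq        0.00582    0.3374     3.424     2.628
  solve Keq expr → x = 0.1307; check Q = 1.4250e+04

x = 0.1307 M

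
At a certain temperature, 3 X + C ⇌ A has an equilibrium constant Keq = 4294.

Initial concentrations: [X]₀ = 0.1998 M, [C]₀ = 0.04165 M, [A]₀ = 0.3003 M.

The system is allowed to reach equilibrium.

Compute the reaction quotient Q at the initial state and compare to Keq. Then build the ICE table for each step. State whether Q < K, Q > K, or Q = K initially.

Q₀ = 904 vs Keq = 4294 ⇒ Q<K, forward
Step 1:
                  X         C         A
  init       0.1998   0.04165    0.3003
  Δ        -0.05369   -0.0179    0.0179
  eq         0.1461   0.02375    0.3182
  solve Keq expr → x = 0.0179; check Q = 4294

Q₀ = 904; Q < K (proceeds forward)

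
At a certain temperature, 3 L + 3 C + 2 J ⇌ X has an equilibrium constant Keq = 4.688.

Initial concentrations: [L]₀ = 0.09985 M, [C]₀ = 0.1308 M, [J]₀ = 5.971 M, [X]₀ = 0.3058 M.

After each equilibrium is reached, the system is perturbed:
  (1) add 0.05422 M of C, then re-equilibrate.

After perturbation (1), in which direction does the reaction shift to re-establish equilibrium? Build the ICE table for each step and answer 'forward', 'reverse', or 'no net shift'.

Q₀ = 3850 vs Keq = 4.688 ⇒ Q>K, reverse
Step 1:
                  L         C         J         X
  I         0.09985    0.1308     5.971    0.3058
  C          0.2167    0.2167    0.1445  -0.07225
  E          0.3166    0.3475     6.115    0.2336
  solve Keq expr → x = -0.07225; check Q = 4.688
Then add 0.05422 M of C.
Step 2:
                  L         C         J         X
  I          0.3166    0.4018     6.115    0.2336
  C        -0.02272  -0.02272  -0.01515  0.007573
  E          0.2939     0.379       6.1    0.2411
  solve Keq expr → x = 0.007573; check Q = 4.688

Direction: forward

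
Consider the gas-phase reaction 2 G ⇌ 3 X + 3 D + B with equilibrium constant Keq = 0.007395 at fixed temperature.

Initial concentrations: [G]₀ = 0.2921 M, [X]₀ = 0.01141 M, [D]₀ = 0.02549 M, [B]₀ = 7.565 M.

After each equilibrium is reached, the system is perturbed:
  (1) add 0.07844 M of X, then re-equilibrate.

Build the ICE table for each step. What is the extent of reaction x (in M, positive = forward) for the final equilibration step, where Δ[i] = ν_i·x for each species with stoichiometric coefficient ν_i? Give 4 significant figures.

x = -0.01008 M

Q₀ = 2.1813e-09 vs Keq = 0.007395 ⇒ Q<K, forward
Step 1:
                    G           X           D           B
  init         0.2921     0.01141     0.02549       7.565
  Δ           -0.1073      0.1609      0.1609     0.05364
  eq           0.1848      0.1723      0.1864       7.619
  solve Keq expr → x = 0.05364; check Q = 0.007395
Then add 0.07844 M of X.
Step 2:
                    G           X           D           B
  init         0.1848      0.2508      0.1864       7.619
  Δ           0.02017    -0.03025    -0.03025    -0.01008
  eq            0.205      0.2205      0.1562       7.609
  solve Keq expr → x = -0.01008; check Q = 0.007395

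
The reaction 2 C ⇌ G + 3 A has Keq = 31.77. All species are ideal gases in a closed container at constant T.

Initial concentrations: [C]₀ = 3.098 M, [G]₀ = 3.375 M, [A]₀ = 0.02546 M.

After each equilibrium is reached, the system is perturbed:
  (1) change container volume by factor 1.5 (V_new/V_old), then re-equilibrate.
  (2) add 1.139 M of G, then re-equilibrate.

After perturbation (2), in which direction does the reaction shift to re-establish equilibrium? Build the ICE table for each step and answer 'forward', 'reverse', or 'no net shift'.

Q₀ = 5.8034e-06 vs Keq = 31.77 ⇒ Q<K, forward
Step 1:
                   C          G          A
  init         3.098      3.375    0.02546
  Δ           -1.654     0.8272      2.482
  eq           1.444      4.202      2.507
  solve Keq expr → x = 0.8272; check Q = 31.77
Then change container volume by factor 1.5 (V_new/V_old).
Step 2:
                   C          G          A
  init        0.9624      2.801      1.671
  Δ          -0.1633    0.08165      0.245
  eq          0.7991      2.883      1.916
  solve Keq expr → x = 0.08165; check Q = 31.77
Then add 1.139 M of G.
Step 3:
                   C          G          A
  init        0.7991      4.022      1.916
  Δ          0.06739    -0.0337    -0.1011
  eq          0.8665      3.988      1.815
  solve Keq expr → x = -0.0337; check Q = 31.77

Direction: reverse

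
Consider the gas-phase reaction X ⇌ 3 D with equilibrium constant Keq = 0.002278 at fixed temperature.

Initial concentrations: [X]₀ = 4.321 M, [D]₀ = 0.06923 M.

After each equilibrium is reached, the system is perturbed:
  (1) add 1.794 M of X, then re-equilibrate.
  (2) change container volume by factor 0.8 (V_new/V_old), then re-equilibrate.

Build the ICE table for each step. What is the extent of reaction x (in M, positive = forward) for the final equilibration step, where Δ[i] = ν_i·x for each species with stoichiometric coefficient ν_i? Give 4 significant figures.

x = -0.01376 M

Q₀ = 7.6789e-05 vs Keq = 0.002278 ⇒ Q<K, forward
Step 1:
                   X          D
  Initial      4.321    0.06923
  Change    -0.04809     0.1443
  Equil        4.273     0.2135
  solve Keq expr → x = 0.04809; check Q = 0.002278
Then add 1.794 M of X.
Step 2:
                   X          D
  Initial      6.067     0.2135
  Change   -0.008783    0.02635
  Equil        6.058     0.2399
  solve Keq expr → x = 0.008783; check Q = 0.002278
Then change container volume by factor 0.8 (V_new/V_old).
Step 3:
                   X          D
  Initial      7.573     0.2998
  Change     0.01376   -0.04129
  Equil        7.586     0.2585
  solve Keq expr → x = -0.01376; check Q = 0.002278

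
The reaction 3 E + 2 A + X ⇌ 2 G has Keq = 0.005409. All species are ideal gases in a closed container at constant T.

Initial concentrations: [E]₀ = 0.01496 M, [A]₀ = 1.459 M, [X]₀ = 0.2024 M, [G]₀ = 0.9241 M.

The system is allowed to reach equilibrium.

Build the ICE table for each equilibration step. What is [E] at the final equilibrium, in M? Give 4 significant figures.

Q₀ = 5.9200e+05 vs Keq = 0.005409 ⇒ Q>K, reverse
Step 1:
                  E         A         X         G
  I         0.01496     1.459    0.2024    0.9241
  C            1.15    0.7666    0.3833   -0.7666
  E           1.165     2.226    0.5857    0.1575
  solve Keq expr → x = -0.3833; check Q = 0.005409

[E]_eq = 1.165 M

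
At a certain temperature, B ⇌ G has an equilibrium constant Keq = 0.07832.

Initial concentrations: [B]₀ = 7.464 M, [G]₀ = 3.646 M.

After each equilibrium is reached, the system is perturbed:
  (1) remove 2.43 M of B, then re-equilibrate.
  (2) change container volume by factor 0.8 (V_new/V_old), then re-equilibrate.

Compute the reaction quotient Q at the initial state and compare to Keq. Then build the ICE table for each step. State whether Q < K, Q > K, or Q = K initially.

Q₀ = 0.4885 vs Keq = 0.07832 ⇒ Q>K, reverse
Step 1:
                    B           G
  I             7.464       3.646
  C             2.839      -2.839
  E              10.3      0.8069
  solve Keq expr → x = -2.839; check Q = 0.07832
Then remove 2.43 M of B.
Step 2:
                    B           G
  I             7.873      0.8069
  C            0.1765     -0.1765
  E              8.05      0.6304
  solve Keq expr → x = -0.1765; check Q = 0.07832
Then change container volume by factor 0.8 (V_new/V_old).
Step 3:
                    B           G
  I             10.06      0.7881
  C                 0           0
  E             10.06      0.7881
  solve Keq expr → x = 0; check Q = 0.07832

Q₀ = 0.4885; Q > K (proceeds reverse)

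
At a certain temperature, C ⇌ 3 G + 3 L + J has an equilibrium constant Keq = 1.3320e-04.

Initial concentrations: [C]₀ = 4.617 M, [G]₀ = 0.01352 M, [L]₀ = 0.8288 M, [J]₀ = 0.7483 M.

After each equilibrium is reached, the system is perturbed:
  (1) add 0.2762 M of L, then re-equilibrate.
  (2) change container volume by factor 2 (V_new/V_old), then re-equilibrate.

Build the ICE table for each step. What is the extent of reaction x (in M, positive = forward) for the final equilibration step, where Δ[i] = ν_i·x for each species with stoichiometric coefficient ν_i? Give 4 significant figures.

x = 0.03098 M

Q₀ = 2.2803e-07 vs Keq = 1.3320e-04 ⇒ Q<K, forward
Step 1:
                  C         G         L         J
  init        4.617   0.01352    0.8288    0.7483
  Δ        -0.02908   0.08723   0.08723   0.02908
  eq          4.588    0.1008     0.916    0.7774
  solve Keq expr → x = 0.02908; check Q = 1.3320e-04
Then add 0.2762 M of L.
Step 2:
                  C         G         L         J
  init        4.588    0.1008     1.192    0.7774
  Δ        0.007208  -0.02162  -0.02162 -0.007208
  eq          4.595   0.07913     1.171    0.7702
  solve Keq expr → x = -0.007208; check Q = 1.3320e-04
Then change container volume by factor 2 (V_new/V_old).
Step 3:
                  C         G         L         J
  init        2.298   0.03956    0.5853    0.3851
  Δ        -0.03098   0.09293   0.09293   0.03098
  eq          2.267    0.1325    0.6782    0.4161
  solve Keq expr → x = 0.03098; check Q = 1.3320e-04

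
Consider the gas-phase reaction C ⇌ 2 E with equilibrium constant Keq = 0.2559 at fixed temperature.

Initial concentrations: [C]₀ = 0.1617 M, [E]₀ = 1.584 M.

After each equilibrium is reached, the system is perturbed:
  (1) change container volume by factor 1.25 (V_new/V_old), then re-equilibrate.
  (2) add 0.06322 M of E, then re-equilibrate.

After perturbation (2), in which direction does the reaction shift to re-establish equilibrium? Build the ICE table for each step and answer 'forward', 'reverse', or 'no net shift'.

Direction: reverse

Q₀ = 15.52 vs Keq = 0.2559 ⇒ Q>K, reverse
Step 1:
                    C           E
  I            0.1617       1.584
  C            0.5749       -1.15
  E            0.7366      0.4342
  solve Keq expr → x = -0.5749; check Q = 0.2559
Then change container volume by factor 1.25 (V_new/V_old).
Step 2:
                    C           E
  I            0.5893      0.3473
  C          -0.01758     0.03516
  E            0.5717      0.3825
  solve Keq expr → x = 0.01758; check Q = 0.2559
Then add 0.06322 M of E.
Step 3:
                    C           E
  I            0.5717      0.4457
  C           0.02713    -0.05425
  E            0.5988      0.3915
  solve Keq expr → x = -0.02713; check Q = 0.2559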